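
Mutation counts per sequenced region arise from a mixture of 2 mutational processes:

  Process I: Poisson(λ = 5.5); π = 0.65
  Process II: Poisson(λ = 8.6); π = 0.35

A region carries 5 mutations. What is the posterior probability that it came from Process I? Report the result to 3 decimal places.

The responsibility of component k is P(Z=k) f_k(x) divided by Σ_j P(Z=j) f_j(x).
Poisson probabilities:
  f_I = e^(−5.5)·5.5^5/5! = 0.171401
  f_II = e^(−8.6)·8.6^5/5! = 0.0721736
Prior × likelihood for each component:
  P(Z=I)·f_I = 0.65 × 0.171401 = 0.11141
  P(Z=II)·f_II = 0.35 × 0.0721736 = 0.0252608
Evidence: 0.11141 + 0.0252608 = 0.136671
P(Process I | data) = 0.11141 / 0.136671 ≈ 0.815

0.815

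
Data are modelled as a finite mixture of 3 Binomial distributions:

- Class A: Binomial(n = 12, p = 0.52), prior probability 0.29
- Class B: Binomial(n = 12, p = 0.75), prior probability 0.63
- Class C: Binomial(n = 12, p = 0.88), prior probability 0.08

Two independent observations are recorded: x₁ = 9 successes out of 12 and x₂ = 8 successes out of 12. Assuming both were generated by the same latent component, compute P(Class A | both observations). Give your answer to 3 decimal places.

0.080

Apply Bayes' rule: the posterior for each component is proportional to its prior times its likelihood at x.
Since both observations come from the same component, the likelihood for component k is f_k(x₁)·f_k(x₂).
  p_A = [C(12,9)·0.52^9·0.48^3 = 220·0.00277991·0.110592 = 0.0676358] × [0.140474] = 0.00950109
  p_B = [C(12,9)·0.75^9·0.25^3 = 220·0.0750847·0.015625 = 0.258104] × [0.193578] = 0.0499631
  p_C = [C(12,9)·0.88^9·0.12^3 = 220·0.316478·0.001728 = 0.120312] × [0.036914] = 0.00444122
Weight by the priors:
  π_A·p_A = 0.29 × 0.00950109 = 0.00275532
  π_B·p_B = 0.63 × 0.0499631 = 0.0314768
  π_C·p_C = 0.08 × 0.00444122 = 0.000355297
Normaliser: 0.00275532 + 0.0314768 + 0.000355297 = 0.0345874
Responsibility of Class A: 0.00275532 / 0.0345874 ≈ 0.080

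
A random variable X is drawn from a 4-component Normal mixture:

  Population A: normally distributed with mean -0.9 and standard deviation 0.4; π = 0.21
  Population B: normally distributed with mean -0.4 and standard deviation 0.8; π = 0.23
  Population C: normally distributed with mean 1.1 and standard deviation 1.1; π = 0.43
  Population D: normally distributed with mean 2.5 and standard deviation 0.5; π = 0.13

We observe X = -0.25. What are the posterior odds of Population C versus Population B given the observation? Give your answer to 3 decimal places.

Only the two components matter; the odds are (w_i f_i(x)) / (w_j f_j(x)).
Evaluate each component's likelihood at the observed value:
  L_A = 0.266346
  L_B = 0.489989
  L_C = 0.170785
  L_D = 2.15395e-07
Posterior odds = (w_C·L_C) / (w_B·L_B) = (0.43·0.170785) / (0.23·0.489989) = 0.0734377 / 0.112697 ≈ 0.652

0.652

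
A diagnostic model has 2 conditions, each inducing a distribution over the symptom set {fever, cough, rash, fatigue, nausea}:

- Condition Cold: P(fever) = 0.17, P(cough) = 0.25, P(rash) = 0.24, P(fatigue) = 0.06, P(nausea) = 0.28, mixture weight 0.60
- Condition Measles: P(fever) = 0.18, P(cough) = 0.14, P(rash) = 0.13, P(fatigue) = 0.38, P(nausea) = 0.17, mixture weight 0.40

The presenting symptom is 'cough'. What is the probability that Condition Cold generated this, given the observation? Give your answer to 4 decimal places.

0.7282

P(component k | x) = π_k·f_k(x) / marginal(x), where marginal(x) = Σ_j π_j·f_j(x).
Component likelihoods at x = 'cough':
  L_Cold = 0.25
  L_Measles = 0.14
Prior × likelihood for each component:
  π_Cold·L_Cold = 0.60 × 0.25 = 0.15
  π_Measles·L_Measles = 0.40 × 0.14 = 0.056
Denominator: 0.15 + 0.056 = 0.206
P(Condition Cold | 'cough') = 0.15 / 0.206 ≈ 0.7282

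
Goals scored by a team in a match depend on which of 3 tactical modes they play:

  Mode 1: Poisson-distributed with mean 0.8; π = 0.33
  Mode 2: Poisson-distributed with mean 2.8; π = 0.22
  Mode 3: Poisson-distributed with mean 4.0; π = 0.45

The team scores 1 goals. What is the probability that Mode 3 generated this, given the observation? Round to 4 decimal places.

0.1744

P(component k | x) = π_k·f_k(x) / marginal(x), where marginal(x) = Σ_j π_j·f_j(x).
Poisson probabilities:
  f_1 = e^(−0.8)·0.8^1/1! = 0.359463
  f_2 = e^(−2.8)·2.8^1/1! = 0.170268
  f_3 = e^(−4.0)·4.0^1/1! = 0.0732626
Unnormalised posteriors:
  π_1·f_1 = 0.33 × 0.359463 = 0.118623
  π_2·f_2 = 0.22 × 0.170268 = 0.037459
  π_3·f_3 = 0.45 × 0.0732626 = 0.0329681
Denominator: 0.118623 + 0.037459 + 0.0329681 = 0.18905
Responsibility of Mode 3: 0.0329681 / 0.18905 ≈ 0.1744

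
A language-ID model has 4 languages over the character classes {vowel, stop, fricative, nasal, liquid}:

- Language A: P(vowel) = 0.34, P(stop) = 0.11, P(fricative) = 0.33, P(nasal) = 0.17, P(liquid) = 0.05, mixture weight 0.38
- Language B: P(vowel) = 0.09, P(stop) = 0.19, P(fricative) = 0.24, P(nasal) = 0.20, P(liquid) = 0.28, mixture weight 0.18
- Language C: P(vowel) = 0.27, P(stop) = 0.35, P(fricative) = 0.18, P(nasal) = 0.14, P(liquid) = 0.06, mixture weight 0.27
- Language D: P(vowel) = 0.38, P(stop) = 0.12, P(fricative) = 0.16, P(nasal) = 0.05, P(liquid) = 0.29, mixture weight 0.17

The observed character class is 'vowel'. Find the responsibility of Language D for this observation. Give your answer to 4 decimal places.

Posterior ∝ prior × likelihood, so P(k | x) ∝ π_k f_k(x); normalise over all components.
Component likelihoods at x = 'vowel':
  p_A = P(vowel | comp) = 0.34
  p_B = P(vowel | comp) = 0.09
  p_C = P(vowel | comp) = 0.27
  p_D = P(vowel | comp) = 0.38
Unnormalised posteriors:
  π_A·p_A = 0.38 × 0.34 = 0.1292
  π_B·p_B = 0.18 × 0.09 = 0.0162
  π_C·p_C = 0.27 × 0.27 = 0.0729
  π_D·p_D = 0.17 × 0.38 = 0.0646
Evidence: 0.1292 + 0.0162 + 0.0729 + 0.0646 = 0.2829
So the posterior for Language D is 0.0646 / 0.2829 ≈ 0.2283.

0.2283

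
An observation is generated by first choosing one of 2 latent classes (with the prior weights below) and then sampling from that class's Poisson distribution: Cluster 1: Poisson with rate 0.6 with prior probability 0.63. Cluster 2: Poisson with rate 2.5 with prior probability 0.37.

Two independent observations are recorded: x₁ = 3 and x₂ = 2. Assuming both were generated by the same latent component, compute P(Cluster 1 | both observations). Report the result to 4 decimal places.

Apply Bayes' rule: the posterior for each component is proportional to its prior times its likelihood at x.
Since both observations come from the same component, the likelihood for component k is f_k(x₁)·f_k(x₂).
  f_1 = [0.0197572] × [0.0987861] = 0.00195174
  f_2 = [0.213763] × [0.256516] = 0.0548336
Prior × likelihood for each component:
  π_1·f_1 = 0.63 × 0.00195174 = 0.0012296
  π_2·f_2 = 0.37 × 0.0548336 = 0.0202884
Marginal: 0.0012296 + 0.0202884 = 0.021518
Responsibility of Cluster 1: 0.0012296 / 0.021518 ≈ 0.0571

0.0571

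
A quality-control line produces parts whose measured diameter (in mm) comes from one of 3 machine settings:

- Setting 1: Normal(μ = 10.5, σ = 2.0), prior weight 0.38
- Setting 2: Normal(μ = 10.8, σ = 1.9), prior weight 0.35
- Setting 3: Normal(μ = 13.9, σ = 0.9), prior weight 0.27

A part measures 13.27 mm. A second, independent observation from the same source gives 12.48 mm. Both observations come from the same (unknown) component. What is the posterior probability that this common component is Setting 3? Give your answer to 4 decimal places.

0.5982

The responsibility of component k is π_k f_k(x) divided by Σ_j π_j f_j(x).
Since both observations come from the same component, the likelihood for component k is f_k(x₁)·f_k(x₂).
  f_1 = [0.0764439] × [0.122195] = 0.00934108
  f_2 = [0.090194] × [0.142031] = 0.0128104
  f_3 = [0.346949] × [0.127675] = 0.0442966
Weight by the priors:
  π_1·f_1 = 0.38 × 0.00934108 = 0.00354961
  π_2·f_2 = 0.35 × 0.0128104 = 0.00448364
  π_3·f_3 = 0.27 × 0.0442966 = 0.0119601
Marginal: 0.00354961 + 0.00448364 + 0.0119601 = 0.0199933
P(Setting 3 | data) = 0.0119601 / 0.0199933 ≈ 0.5982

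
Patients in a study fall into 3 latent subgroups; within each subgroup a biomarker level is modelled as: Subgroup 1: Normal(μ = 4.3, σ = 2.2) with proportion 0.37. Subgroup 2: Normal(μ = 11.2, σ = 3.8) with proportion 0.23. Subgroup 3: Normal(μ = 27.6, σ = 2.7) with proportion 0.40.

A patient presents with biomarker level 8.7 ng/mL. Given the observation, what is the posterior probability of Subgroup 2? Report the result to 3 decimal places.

0.682

P(component k | x) = w_k·f_k(x) / marginal(x), where marginal(x) = Σ_j w_j·f_j(x).
Evaluate each component's likelihood at the observed value:
  L_1 = (1/(2.2·√(2π)))·exp(−(8.7−4.3)²/(2·2.2²)) = 0.181337·exp(-2.00000) = 0.0245413
  L_2 = (1/(3.8·√(2π)))·exp(−(8.7−11.2)²/(2·3.8²)) = 0.104985·exp(-0.21641) = 0.0845551
  L_3 = (1/(2.7·√(2π)))·exp(−(8.7−27.6)²/(2·2.7²)) = 0.147756·exp(-24.50000) = 3.38323e-12
Unnormalised posteriors:
  w_1·L_1 = 0.37 × 0.0245413 = 0.0090803
  w_2·L_2 = 0.23 × 0.0845551 = 0.0194477
  w_3·L_3 = 0.40 × 3.38323e-12 = 1.35329e-12
Sum: 0.0090803 + 0.0194477 + 1.35329e-12 = 0.028528
Responsibility of Subgroup 2: 0.0194477 / 0.028528 ≈ 0.682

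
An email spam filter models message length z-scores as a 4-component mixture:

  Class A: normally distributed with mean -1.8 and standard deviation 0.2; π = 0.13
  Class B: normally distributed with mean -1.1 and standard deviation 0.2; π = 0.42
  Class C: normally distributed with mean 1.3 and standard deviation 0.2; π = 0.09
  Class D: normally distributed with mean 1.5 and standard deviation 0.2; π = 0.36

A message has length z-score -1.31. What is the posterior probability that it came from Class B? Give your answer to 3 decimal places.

0.974

Posterior ∝ prior × likelihood, so P(k | x) ∝ π_k f_k(x); normalise over all components.
Component likelihoods at x = -1.31:
  f_A = (1/(0.2·√(2π)))·exp(−(-1.31−-1.8)²/(2·0.2²)) = 1.994711·exp(-3.00125) = 0.0991868
  f_B = (1/(0.2·√(2π)))·exp(−(-1.31−-1.1)²/(2·0.2²)) = 1.994711·exp(-0.55125) = 1.14941
  f_C = (1/(0.2·√(2π)))·exp(−(-1.31−1.3)²/(2·0.2²)) = 1.994711·exp(-85.15125) = 2.08527e-37
  f_D = (1/(0.2·√(2π)))·exp(−(-1.31−1.5)²/(2·0.2²)) = 1.994711·exp(-98.70125) = 2.71939e-43
Weight by the priors:
  π_A·f_A = 0.13 × 0.0991868 = 0.0128943
  π_B·f_B = 0.42 × 1.14941 = 0.482752
  π_C·f_C = 0.09 × 2.08527e-37 = 1.87674e-38
  π_D·f_D = 0.36 × 2.71939e-43 = 9.78981e-44
Sum: 0.0128943 + 0.482752 + 1.87674e-38 + 9.78981e-44 = 0.495647
P(Class B | -1.31) = 0.482752 / 0.495647 ≈ 0.974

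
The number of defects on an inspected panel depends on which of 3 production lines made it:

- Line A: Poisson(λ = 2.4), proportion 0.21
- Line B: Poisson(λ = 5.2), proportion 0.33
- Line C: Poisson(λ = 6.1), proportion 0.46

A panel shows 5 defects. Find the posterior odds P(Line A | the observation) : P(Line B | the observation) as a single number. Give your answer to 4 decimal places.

Since P(k|x) ∝ π_k f_k(x), the posterior odds are π_i f_i(x) / (π_j f_j(x)).
Evaluate each component's likelihood at the observed value:
  L_A = e^(−2.4)·2.4^5/5! = 0.0601961
  L_B = e^(−5.2)·5.2^5/5! = 0.174785
  L_C = e^(−6.1)·6.1^5/5! = 0.15786
0.0126412 / 0.0576791 ≈ 0.2192

0.2192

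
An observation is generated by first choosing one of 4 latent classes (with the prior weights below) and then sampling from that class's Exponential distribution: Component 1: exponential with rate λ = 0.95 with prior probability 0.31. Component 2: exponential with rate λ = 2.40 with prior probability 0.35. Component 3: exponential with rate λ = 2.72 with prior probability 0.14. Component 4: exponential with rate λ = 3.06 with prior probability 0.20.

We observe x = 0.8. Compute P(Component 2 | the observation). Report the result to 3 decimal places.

0.345

P(component k | x) = w_k·f_k(x) / marginal(x), where marginal(x) = Σ_j w_j·f_j(x).
Component likelihoods at x = 0.8:
  p_1 = 0.95·e^(−0.95·0.8) = 0.95·e^(−0.7600) = 0.444283
  p_2 = 2.40·e^(−2.40·0.8) = 2.40·e^(−1.9200) = 0.351857
  p_3 = 2.72·e^(−2.72·0.8) = 2.72·e^(−2.1760) = 0.308705
  p_4 = 3.06·e^(−3.06·0.8) = 3.06·e^(−2.4480) = 0.264587
Weight by the priors:
  w_1·p_1 = 0.31 × 0.444283 = 0.137728
  w_2·p_2 = 0.35 × 0.351857 = 0.12315
  w_3·p_3 = 0.14 × 0.308705 = 0.0432187
  w_4·p_4 = 0.20 × 0.264587 = 0.0529174
Evidence: 0.137728 + 0.12315 + 0.0432187 + 0.0529174 = 0.357014
P(Component 2 | data) = 0.12315 / 0.357014 ≈ 0.345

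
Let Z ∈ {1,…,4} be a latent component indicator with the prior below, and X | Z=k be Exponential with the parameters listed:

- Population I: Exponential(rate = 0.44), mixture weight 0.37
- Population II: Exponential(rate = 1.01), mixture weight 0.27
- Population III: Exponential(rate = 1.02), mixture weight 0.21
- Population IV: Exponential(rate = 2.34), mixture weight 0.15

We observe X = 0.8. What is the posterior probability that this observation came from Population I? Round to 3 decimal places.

P(component k | x) = P(Z=k)·f_k(x) / marginal(x), where marginal(x) = Σ_j P(Z=j)·f_j(x).
Exponential densities:
  L_I = 0.309443
  L_II = 0.450206
  L_III = 0.451041
  L_IV = 0.359929
Unnormalised posteriors:
  P(Z=I)·L_I = 0.37 × 0.309443 = 0.114494
  P(Z=II)·L_II = 0.27 × 0.450206 = 0.121556
  P(Z=III)·L_III = 0.21 × 0.451041 = 0.0947186
  P(Z=IV)·L_IV = 0.15 × 0.359929 = 0.0539893
Evidence: 0.114494 + 0.121556 + 0.0947186 + 0.0539893 = 0.384758
So the posterior for Population I is 0.114494 / 0.384758 ≈ 0.298.

0.298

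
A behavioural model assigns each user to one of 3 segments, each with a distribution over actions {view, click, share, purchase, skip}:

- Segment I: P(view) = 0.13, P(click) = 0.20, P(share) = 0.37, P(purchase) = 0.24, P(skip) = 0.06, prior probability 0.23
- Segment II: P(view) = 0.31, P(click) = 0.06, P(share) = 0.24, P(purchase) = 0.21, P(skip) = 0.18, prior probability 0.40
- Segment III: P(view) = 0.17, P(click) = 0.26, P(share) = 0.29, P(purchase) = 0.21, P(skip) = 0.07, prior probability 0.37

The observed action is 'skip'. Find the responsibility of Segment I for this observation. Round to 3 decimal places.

0.124

By Bayes' theorem, P(k | x) = w_k f_k(x) / Σ_j w_j f_j(x).
Categorical probabilities:
  p_I = P(skip | comp) = 0.06
  p_II = P(skip | comp) = 0.18
  p_III = P(skip | comp) = 0.07
Unnormalised posteriors:
  w_I·p_I = 0.23 × 0.06 = 0.0138
  w_II·p_II = 0.40 × 0.18 = 0.072
  w_III·p_III = 0.37 × 0.07 = 0.0259
Evidence: 0.0138 + 0.072 + 0.0259 = 0.1117
P(Segment I | 'skip') = 0.0138 / 0.1117 ≈ 0.124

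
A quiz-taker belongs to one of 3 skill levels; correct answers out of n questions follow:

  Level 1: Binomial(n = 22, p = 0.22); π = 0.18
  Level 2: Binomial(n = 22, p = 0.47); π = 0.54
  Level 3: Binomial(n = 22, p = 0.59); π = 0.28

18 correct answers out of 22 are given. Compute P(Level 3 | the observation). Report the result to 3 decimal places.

0.918

The responsibility of component k is π_k f_k(x) divided by Σ_j π_j f_j(x).
Evaluate each component's likelihood at the observed value:
  f_1 = 3.9464e-09
  f_2 = 0.000722902
  f_3 = 0.0155126
Unnormalised posteriors:
  π_1·f_1 = 0.18 × 3.9464e-09 = 7.10352e-10
  π_2·f_2 = 0.54 × 0.000722902 = 0.000390367
  π_3·f_3 = 0.28 × 0.0155126 = 0.00434354
Denominator: 7.10352e-10 + 0.000390367 + 0.00434354 = 0.00473391
P(Level 3 | 18 correct answers out of 22) ≈ 0.918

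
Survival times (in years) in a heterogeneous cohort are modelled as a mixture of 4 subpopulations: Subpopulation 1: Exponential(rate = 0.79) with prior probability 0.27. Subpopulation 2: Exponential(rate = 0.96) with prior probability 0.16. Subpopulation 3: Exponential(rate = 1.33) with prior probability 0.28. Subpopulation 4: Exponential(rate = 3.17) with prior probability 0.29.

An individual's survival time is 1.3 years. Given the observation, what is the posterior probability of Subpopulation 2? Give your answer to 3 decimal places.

Posterior ∝ prior × likelihood, so P(k | x) ∝ π_k f_k(x); normalise over all components.
Evaluate each component's likelihood at the observed value:
  f_1 = 0.79·e^(−0.79·1.3) = 0.79·e^(−1.0270) = 0.282883
  f_2 = 0.96·e^(−0.96·1.3) = 0.96·e^(−1.2480) = 0.275595
  f_3 = 1.33·e^(−1.33·1.3) = 1.33·e^(−1.7290) = 0.236024
  f_4 = 3.17·e^(−3.17·1.3) = 3.17·e^(−4.1210) = 0.0514436
Multiply by the mixture weights:
  π_1·f_1 = 0.27 × 0.282883 = 0.0763784
  π_2·f_2 = 0.16 × 0.275595 = 0.0440952
  π_3·f_3 = 0.28 × 0.236024 = 0.0660868
  π_4·f_4 = 0.29 × 0.0514436 = 0.0149187
Denominator: 0.0763784 + 0.0440952 + 0.0660868 + 0.0149187 = 0.201479
P(Subpopulation 2 | x) ≈ 0.219

0.219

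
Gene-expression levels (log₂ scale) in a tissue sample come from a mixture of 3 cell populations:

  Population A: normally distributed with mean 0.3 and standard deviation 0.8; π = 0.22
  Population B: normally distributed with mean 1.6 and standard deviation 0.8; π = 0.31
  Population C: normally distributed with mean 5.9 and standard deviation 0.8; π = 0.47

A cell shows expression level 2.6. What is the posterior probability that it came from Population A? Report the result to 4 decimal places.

P(component k | x) = π_k·f_k(x) / marginal(x), where marginal(x) = Σ_j π_j·f_j(x).
Evaluate each component's likelihood at the observed value:
  L_A = 0.00799765
  L_B = 0.228311
  L_C = 0.000100676
Unnormalised posteriors:
  π_A·L_A = 0.22 × 0.00799765 = 0.00175948
  π_B·L_B = 0.31 × 0.228311 = 0.0707765
  π_C·L_C = 0.47 × 0.000100676 = 4.73175e-05
Sum: 0.00175948 + 0.0707765 + 4.73175e-05 = 0.0725833
Responsibility of Population A: 0.00175948 / 0.0725833 ≈ 0.0242

0.0242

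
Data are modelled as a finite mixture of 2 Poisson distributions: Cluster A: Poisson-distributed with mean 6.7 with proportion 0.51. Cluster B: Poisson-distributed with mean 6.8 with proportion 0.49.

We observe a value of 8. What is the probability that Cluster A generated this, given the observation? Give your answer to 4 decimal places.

0.5054

P(component k | x) = P(Z=k)·f_k(x) / marginal(x), where marginal(x) = Σ_j P(Z=j)·f_j(x).
Component likelihoods at x = 8:
  p_A = 0.123967
  p_B = 0.126284
Unnormalised posteriors:
  P(Z=A)·p_A = 0.51 × 0.123967 = 0.063223
  P(Z=B)·p_B = 0.49 × 0.126284 = 0.0618792
Marginal: 0.063223 + 0.0618792 = 0.125102
P(Cluster A | data) = 0.063223 / 0.125102 ≈ 0.5054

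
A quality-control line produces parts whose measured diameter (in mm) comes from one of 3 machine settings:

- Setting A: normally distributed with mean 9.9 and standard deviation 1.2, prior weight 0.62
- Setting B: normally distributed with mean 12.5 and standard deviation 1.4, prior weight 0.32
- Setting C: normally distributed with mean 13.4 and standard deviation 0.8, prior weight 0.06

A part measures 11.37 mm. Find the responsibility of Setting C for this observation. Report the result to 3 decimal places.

0.007

Posterior ∝ prior × likelihood, so P(k | x) ∝ w_k f_k(x); normalise over all components.
Evaluate each component's likelihood at the observed value:
  p_A = (1/(1.2·√(2π)))·exp(−(11.37−9.9)²/(2·1.2²)) = 0.332452·exp(-0.75031) = 0.15699
  p_B = (1/(1.4·√(2π)))·exp(−(11.37−12.5)²/(2·1.4²)) = 0.284959·exp(-0.32574) = 0.205738
  p_C = (1/(0.8·√(2π)))·exp(−(11.37−13.4)²/(2·0.8²)) = 0.498678·exp(-3.21945) = 0.0199356
Prior × likelihood for each component:
  w_A·p_A = 0.62 × 0.15699 = 0.0973339
  w_B·p_B = 0.32 × 0.205738 = 0.0658362
  w_C·p_C = 0.06 × 0.0199356 = 0.00119614
Sum: 0.0973339 + 0.0658362 + 0.00119614 = 0.164366
So the posterior for Setting C is 0.00119614 / 0.164366 ≈ 0.007.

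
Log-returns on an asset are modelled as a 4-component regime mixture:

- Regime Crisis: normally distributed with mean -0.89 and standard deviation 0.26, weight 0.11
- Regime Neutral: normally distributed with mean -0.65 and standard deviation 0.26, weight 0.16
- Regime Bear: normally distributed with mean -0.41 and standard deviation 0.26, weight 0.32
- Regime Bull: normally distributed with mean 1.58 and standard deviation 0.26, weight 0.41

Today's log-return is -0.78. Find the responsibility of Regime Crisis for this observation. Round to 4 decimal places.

0.2809

The responsibility of component k is P(Z=k) f_k(x) divided by Σ_j P(Z=j) f_j(x).
Evaluate each component's likelihood at the observed value:
  f_Crisis = 1.40304
  f_Neutral = 1.3541
  f_Bear = 0.557419
  f_Bull = 1.97269e-18
Weight by the priors:
  P(Z=Crisis)·f_Crisis = 0.11 × 1.40304 = 0.154334
  P(Z=Neutral)·f_Neutral = 0.16 × 1.3541 = 0.216656
  P(Z=Bear)·f_Bear = 0.32 × 0.557419 = 0.178374
  P(Z=Bull)·f_Bull = 0.41 × 1.97269e-18 = 8.08805e-19
Normaliser: 0.154334 + 0.216656 + 0.178374 + 8.08805e-19 = 0.549363
P(Regime Crisis | x) = 0.154334 / 0.549363 ≈ 0.2809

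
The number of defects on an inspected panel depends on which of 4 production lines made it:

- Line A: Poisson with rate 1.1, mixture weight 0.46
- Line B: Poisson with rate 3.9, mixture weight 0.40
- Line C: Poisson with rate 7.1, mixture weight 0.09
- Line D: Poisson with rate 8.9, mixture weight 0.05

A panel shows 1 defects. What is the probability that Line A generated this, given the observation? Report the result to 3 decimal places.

By Bayes' theorem, P(k | x) = w_k f_k(x) / Σ_j w_j f_j(x).
Poisson probabilities:
  f_A = 0.366158
  f_B = 0.0789435
  f_C = 0.00585824
  f_D = 0.00121386
Prior × likelihood for each component:
  w_A·f_A = 0.46 × 0.366158 = 0.168433
  w_B·f_B = 0.40 × 0.0789435 = 0.0315774
  w_C·f_C = 0.09 × 0.00585824 = 0.000527242
  w_D·f_D = 0.05 × 0.00121386 = 6.06931e-05
Denominator: 0.168433 + 0.0315774 + 0.000527242 + 6.06931e-05 = 0.200598
Responsibility of Line A: 0.168433 / 0.200598 ≈ 0.840

0.840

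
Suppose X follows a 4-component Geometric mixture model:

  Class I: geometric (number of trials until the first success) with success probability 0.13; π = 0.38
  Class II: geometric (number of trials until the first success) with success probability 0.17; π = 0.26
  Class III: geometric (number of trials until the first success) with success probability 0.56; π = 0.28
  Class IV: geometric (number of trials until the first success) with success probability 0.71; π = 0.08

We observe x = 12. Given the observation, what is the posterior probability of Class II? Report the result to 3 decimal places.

0.347

Apply Bayes' rule: the posterior for each component is proportional to its prior times its likelihood at x.
Geometric probabilities:
  p_I = 0.0280967
  p_II = 0.0218931
  p_III = 6.70143e-05
  p_IV = 8.66236e-07
Unnormalised posteriors:
  π_I·p_I = 0.38 × 0.0280967 = 0.0106767
  π_II·p_II = 0.26 × 0.0218931 = 0.00569221
  π_III·p_III = 0.28 × 6.70143e-05 = 1.8764e-05
  π_IV·p_IV = 0.08 × 8.66236e-07 = 6.92989e-08
Sum: 0.0106767 + 0.00569221 + 1.8764e-05 + 6.92989e-08 = 0.0163878
P(Class II | 12) = 0.00569221 / 0.0163878 ≈ 0.347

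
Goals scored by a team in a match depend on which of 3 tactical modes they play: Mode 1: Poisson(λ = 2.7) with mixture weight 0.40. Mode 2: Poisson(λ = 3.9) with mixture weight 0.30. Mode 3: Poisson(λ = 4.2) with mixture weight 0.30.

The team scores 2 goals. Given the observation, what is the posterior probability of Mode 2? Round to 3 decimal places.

P(component k | x) = w_k·f_k(x) / marginal(x), where marginal(x) = Σ_j w_j·f_j(x).
Poisson probabilities:
  L_1 = e^(−2.7)·2.7^2/2! = 0.244964
  L_2 = e^(−3.9)·3.9^2/2! = 0.15394
  L_3 = e^(−4.2)·4.2^2/2! = 0.132261
Weight by the priors:
  w_1·L_1 = 0.40 × 0.244964 = 0.0979856
  w_2·L_2 = 0.30 × 0.15394 = 0.0461819
  w_3·L_3 = 0.30 × 0.132261 = 0.0396783
Evidence: 0.0979856 + 0.0461819 + 0.0396783 = 0.183846
Responsibility of Mode 2: 0.0461819 / 0.183846 ≈ 0.251

0.251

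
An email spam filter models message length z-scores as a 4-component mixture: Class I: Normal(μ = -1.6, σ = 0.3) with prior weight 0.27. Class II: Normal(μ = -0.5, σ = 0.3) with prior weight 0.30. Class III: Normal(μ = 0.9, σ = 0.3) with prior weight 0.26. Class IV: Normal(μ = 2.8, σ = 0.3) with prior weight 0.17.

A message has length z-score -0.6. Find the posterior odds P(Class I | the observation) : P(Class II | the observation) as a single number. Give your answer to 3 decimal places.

0.004

Since P(k|x) ∝ w_k f_k(x), the posterior odds are w_i f_i(x) / (w_j f_j(x)).
Normal densities:
  f_I = (1/(0.3·√(2π)))·exp(−(-0.6−-1.6)²/(2·0.3²)) = 1.329808·exp(-5.55556) = 0.00514093
  f_II = (1/(0.3·√(2π)))·exp(−(-0.6−-0.5)²/(2·0.3²)) = 1.329808·exp(-0.05556) = 1.25794
  f_III = (1/(0.3·√(2π)))·exp(−(-0.6−0.9)²/(2·0.3²)) = 1.329808·exp(-12.50000) = 4.95573e-06
  f_IV = (1/(0.3·√(2π)))·exp(−(-0.6−2.8)²/(2·0.3²)) = 1.329808·exp(-64.22222) = 1.70778e-28
Posterior odds = (w_I·f_I) / (w_II·f_II) = (0.27·0.00514093) / (0.30·1.25794) = 0.00138805 / 0.377383 ≈ 0.004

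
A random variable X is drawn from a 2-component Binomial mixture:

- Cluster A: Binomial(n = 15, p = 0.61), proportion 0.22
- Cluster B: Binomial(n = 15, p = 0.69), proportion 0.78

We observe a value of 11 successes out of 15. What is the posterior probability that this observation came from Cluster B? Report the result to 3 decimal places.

0.846

By Bayes' theorem, P(k | x) = w_k f_k(x) / Σ_j w_j f_j(x).
Component likelihoods at x = 11 successes out of 15:
  L_A = C(15,11)·0.61^11·0.39^4 = 1365·0.00435139·0.0231344 = 0.13741
  L_B = C(15,11)·0.69^11·0.31^4 = 1365·0.0168787·0.00923521 = 0.212774
Weight by the priors:
  w_A·L_A = 0.22 × 0.13741 = 0.0302303
  w_B·L_B = 0.78 × 0.212774 = 0.165964
Marginal: 0.0302303 + 0.165964 = 0.196194
P(Cluster B | the observation) = 0.165964 / 0.196194 ≈ 0.846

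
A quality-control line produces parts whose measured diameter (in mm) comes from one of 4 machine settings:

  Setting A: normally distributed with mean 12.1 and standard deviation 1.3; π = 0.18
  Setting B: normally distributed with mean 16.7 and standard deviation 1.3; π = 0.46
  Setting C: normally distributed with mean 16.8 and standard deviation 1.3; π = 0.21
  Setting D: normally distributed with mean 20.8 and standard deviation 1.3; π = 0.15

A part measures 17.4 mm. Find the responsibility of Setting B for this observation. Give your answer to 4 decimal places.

Apply Bayes' rule: the posterior for each component is proportional to its prior times its likelihood at x.
Component likelihoods at x = 17.4 mm:
  f_A = (1/(1.3·√(2π)))·exp(−(17.4−12.1)²/(2·1.3²)) = 0.306879·exp(-8.31065) = 7.54565e-05
  f_B = (1/(1.3·√(2π)))·exp(−(17.4−16.7)²/(2·1.3²)) = 0.306879·exp(-0.14497) = 0.265465
  f_C = (1/(1.3·√(2π)))·exp(−(17.4−16.8)²/(2·1.3²)) = 0.306879·exp(-0.10651) = 0.275874
  f_D = (1/(1.3·√(2π)))·exp(−(17.4−20.8)²/(2·1.3²)) = 0.306879·exp(-3.42012) = 0.0100376
Unnormalised posteriors:
  P(Z=A)·f_A = 0.18 × 7.54565e-05 = 1.35822e-05
  P(Z=B)·f_B = 0.46 × 0.265465 = 0.122114
  P(Z=C)·f_C = 0.21 × 0.275874 = 0.0579335
  P(Z=D)·f_D = 0.15 × 0.0100376 = 0.00150563
Sum: 1.35822e-05 + 0.122114 + 0.0579335 + 0.00150563 = 0.181567
P(Setting B | the observation) = 0.122114 / 0.181567 ≈ 0.6726

0.6726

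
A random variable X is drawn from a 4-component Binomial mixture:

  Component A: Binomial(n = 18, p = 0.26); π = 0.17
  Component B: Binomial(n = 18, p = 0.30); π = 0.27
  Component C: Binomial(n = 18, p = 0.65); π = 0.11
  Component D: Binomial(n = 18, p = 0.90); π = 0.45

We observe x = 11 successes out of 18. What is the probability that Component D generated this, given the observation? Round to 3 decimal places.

0.021

The responsibility of component k is w_k f_k(x) divided by Σ_j w_j f_j(x).
Component likelihoods at x = 11 successes out of 18:
  p_A = 0.00141933
  p_B = 0.00464275
  p_C = 0.179175
  p_D = 0.000998671
Weight by the priors:
  w_A·p_A = 0.17 × 0.00141933 = 0.000241286
  w_B·p_B = 0.27 × 0.00464275 = 0.00125354
  w_C·p_C = 0.11 × 0.179175 = 0.0197093
  w_D·p_D = 0.45 × 0.000998671 = 0.000449402
Marginal: 0.000241286 + 0.00125354 + 0.0197093 + 0.000449402 = 0.0216535
P(Component D | 11 successes out of 18) ≈ 0.021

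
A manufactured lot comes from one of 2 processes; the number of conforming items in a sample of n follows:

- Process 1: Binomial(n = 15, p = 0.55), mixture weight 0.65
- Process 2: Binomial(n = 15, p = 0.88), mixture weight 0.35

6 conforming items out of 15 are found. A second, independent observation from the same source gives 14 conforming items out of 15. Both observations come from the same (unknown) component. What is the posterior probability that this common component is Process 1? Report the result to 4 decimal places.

0.9883

By Bayes' theorem, P(k | x) = π_k f_k(x) / Σ_j π_j f_j(x).
Since both observations come from the same component, the likelihood for component k is f_k(x₁)·f_k(x₂).
  f_1 = [C(15,6)·0.55^6·0.45^9 = 5005·0.0276806·0.000756681 = 0.104832] × [0.00156452] = 0.000164011
  f_2 = [C(15,6)·0.88^6·0.12^9 = 5005·0.464404·5.15978e-09 = 1.19931e-05] × [0.300628] = 3.60546e-06
Prior × likelihood for each component:
  π_1·f_1 = 0.65 × 0.000164011 = 0.000106607
  π_2·f_2 = 0.35 × 3.60546e-06 = 1.26191e-06
Marginal: 0.000106607 + 1.26191e-06 = 0.000107869
P(Process 1 | x₁, x₂) = 0.000106607 / 0.000107869 ≈ 0.9883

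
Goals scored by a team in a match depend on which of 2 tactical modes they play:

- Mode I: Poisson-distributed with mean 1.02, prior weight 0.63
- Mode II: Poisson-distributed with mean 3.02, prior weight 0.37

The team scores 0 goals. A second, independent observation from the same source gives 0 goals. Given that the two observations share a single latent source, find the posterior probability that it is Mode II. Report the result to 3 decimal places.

Apply Bayes' rule: the posterior for each component is proportional to its prior times its likelihood at x.
Since both observations come from the same component, the likelihood for component k is f_k(x₁)·f_k(x₂).
  L_I = [e^(−1.02)·1.02^0/0! = 0.360595] × [0.360595] = 0.130029
  L_II = [e^(−3.02)·3.02^0/0! = 0.0488012] × [0.0488012] = 0.00238156
Unnormalised posteriors:
  P(Z=I)·L_I = 0.63 × 0.130029 = 0.0819181
  P(Z=II)·L_II = 0.37 × 0.00238156 = 0.000881177
Evidence: 0.0819181 + 0.000881177 = 0.0827993
Responsibility of Mode II: 0.000881177 / 0.0827993 ≈ 0.011

0.011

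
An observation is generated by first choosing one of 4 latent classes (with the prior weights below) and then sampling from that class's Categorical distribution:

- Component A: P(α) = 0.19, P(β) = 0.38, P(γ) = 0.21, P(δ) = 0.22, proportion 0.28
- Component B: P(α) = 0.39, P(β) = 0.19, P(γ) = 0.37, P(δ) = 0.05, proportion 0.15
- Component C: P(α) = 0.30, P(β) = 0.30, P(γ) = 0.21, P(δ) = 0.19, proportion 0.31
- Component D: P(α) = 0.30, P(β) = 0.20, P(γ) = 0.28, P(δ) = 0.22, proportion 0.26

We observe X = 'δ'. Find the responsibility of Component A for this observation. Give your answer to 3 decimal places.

The responsibility of component k is P(Z=k) f_k(x) divided by Σ_j P(Z=j) f_j(x).
Component likelihoods at x = 'δ':
  L_A = 0.22
  L_B = 0.05
  L_C = 0.19
  L_D = 0.22
Prior × likelihood for each component:
  P(Z=A)·L_A = 0.28 × 0.22 = 0.0616
  P(Z=B)·L_B = 0.15 × 0.05 = 0.0075
  P(Z=C)·L_C = 0.31 × 0.19 = 0.0589
  P(Z=D)·L_D = 0.26 × 0.22 = 0.0572
Evidence: 0.0616 + 0.0075 + 0.0589 + 0.0572 = 0.1852
P(Component A | 'δ') = 0.0616 / 0.1852 ≈ 0.333

0.333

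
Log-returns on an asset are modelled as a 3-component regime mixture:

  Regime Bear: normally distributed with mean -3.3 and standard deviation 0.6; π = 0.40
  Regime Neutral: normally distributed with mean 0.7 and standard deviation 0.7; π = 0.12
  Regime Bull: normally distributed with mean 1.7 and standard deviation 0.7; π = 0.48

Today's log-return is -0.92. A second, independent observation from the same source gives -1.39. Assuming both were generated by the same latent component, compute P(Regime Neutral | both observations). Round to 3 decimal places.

0.986

P(component k | x) = P(Z=k)·f_k(x) / marginal(x), where marginal(x) = Σ_j P(Z=j)·f_j(x).
Since both observations come from the same component, the likelihood for component k is f_k(x₁)·f_k(x₂).
  f_Bear = [0.000254723] × [0.00419057] = 1.06743e-06
  f_Neutral = [0.0391552] × [0.00660777] = 0.000258729
  f_Bull = [0.000517369] × [3.34579e-05] = 1.73101e-08
Weight by the priors:
  P(Z=Bear)·f_Bear = 0.40 × 1.06743e-06 = 4.26973e-07
  P(Z=Neutral)·f_Neutral = 0.12 × 0.000258729 = 3.10474e-05
  P(Z=Bull)·f_Bull = 0.48 × 1.73101e-08 = 8.30884e-09
Marginal: 4.26973e-07 + 3.10474e-05 + 8.30884e-09 = 3.14827e-05
Responsibility of Regime Neutral: 3.10474e-05 / 3.14827e-05 ≈ 0.986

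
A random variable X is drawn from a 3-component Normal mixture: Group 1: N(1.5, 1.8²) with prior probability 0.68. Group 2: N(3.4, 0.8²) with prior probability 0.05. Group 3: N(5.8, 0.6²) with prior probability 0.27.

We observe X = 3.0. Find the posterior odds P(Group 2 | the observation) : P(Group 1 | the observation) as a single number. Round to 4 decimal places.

Only the two components matter; the odds are (P(Z=i) f_i(x)) / (P(Z=j) f_j(x)).
Normal densities:
  L_1 = (1/(1.8·√(2π)))·exp(−(3.0−1.5)²/(2·1.8²)) = 0.221635·exp(-0.34722) = 0.156618
  L_2 = (1/(0.8·√(2π)))·exp(−(3.0−3.4)²/(2·0.8²)) = 0.498678·exp(-0.12500) = 0.440082
  L_3 = (1/(0.6·√(2π)))·exp(−(3.0−5.8)²/(2·0.6²)) = 0.664904·exp(-10.88889) = 1.24101e-05
Odds = (0.05/0.68) × (0.440082/0.156618) = 0.0735294 × 2.80991 ≈ 0.2066

0.2066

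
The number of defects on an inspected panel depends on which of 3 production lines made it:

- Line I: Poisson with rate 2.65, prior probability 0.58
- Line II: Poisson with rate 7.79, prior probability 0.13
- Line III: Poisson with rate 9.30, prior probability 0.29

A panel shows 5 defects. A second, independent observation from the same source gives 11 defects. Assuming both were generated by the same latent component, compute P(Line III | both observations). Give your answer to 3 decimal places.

P(component k | x) = π_k·f_k(x) / marginal(x), where marginal(x) = Σ_j π_j·f_j(x).
Since both observations come from the same component, the likelihood for component k is f_k(x₁)·f_k(x₂).
  L_I = [0.0769428] × [8.01066e-05] = 6.16363e-06
  L_II = [0.0989355] × [0.0664664] = 0.00657589
  L_III = [0.0530023] × [0.10309] = 0.00546403
Multiply by the mixture weights:
  π_I·L_I = 0.58 × 6.16363e-06 = 3.5749e-06
  π_II·L_II = 0.13 × 0.00657589 = 0.000854865
  π_III·L_III = 0.29 × 0.00546403 = 0.00158457
Evidence: 3.5749e-06 + 0.000854865 + 0.00158457 = 0.00244301
P(Line III | x) = 0.00158457 / 0.00244301 ≈ 0.649

0.649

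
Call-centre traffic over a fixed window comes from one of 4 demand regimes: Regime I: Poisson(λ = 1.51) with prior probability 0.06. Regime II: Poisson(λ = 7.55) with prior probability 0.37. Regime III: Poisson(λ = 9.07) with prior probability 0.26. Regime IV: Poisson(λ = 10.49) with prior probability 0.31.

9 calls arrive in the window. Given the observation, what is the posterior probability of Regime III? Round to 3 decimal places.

By Bayes' theorem, P(k | x) = π_k f_k(x) / Σ_j π_j f_j(x).
Poisson probabilities:
  p_I = e^(−1.51)·1.51^9/9! = 2.48453e-05
  p_II = e^(−7.55)·7.55^9/9! = 0.115568
  p_III = e^(−9.07)·9.07^9/9! = 0.13172
  p_IV = e^(−10.49)·10.49^9/9! = 0.117887
Weight by the priors:
  π_I·p_I = 0.06 × 2.48453e-05 = 1.49072e-06
  π_II·p_II = 0.37 × 0.115568 = 0.04276
  π_III·p_III = 0.26 × 0.13172 = 0.0342472
  π_IV·p_IV = 0.31 × 0.117887 = 0.0365451
Denominator: 1.49072e-06 + 0.04276 + 0.0342472 + 0.0365451 = 0.113554
P(Regime III | the observation) = 0.0342472 / 0.113554 ≈ 0.302

0.302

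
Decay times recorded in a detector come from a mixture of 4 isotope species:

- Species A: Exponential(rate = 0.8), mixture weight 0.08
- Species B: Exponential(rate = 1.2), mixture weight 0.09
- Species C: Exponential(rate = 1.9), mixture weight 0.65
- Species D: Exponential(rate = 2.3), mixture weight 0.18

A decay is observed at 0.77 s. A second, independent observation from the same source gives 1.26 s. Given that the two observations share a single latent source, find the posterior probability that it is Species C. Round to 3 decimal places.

P(component k | x) = w_k·f_k(x) / marginal(x), where marginal(x) = Σ_j w_j·f_j(x).
Since both observations come from the same component, the likelihood for component k is f_k(x₁)·f_k(x₂).
  p_A = [0.8·e^(−0.8·0.77) = 0.8·e^(−0.6160) = 0.43208] × [0.291959] = 0.12615
  p_B = [1.2·e^(−1.2·0.77) = 1.2·e^(−0.9240) = 0.476314] × [0.264562] = 0.126015
  p_C = [1.9·e^(−1.9·0.77) = 1.9·e^(−1.4630) = 0.439927] × [0.173401] = 0.076284
  p_D = [2.3·e^(−2.3·0.77) = 2.3·e^(−1.7710) = 0.391374] × [0.126807] = 0.0496289
Multiply by the mixture weights:
  w_A·p_A = 0.08 × 0.12615 = 0.010092
  w_B·p_B = 0.09 × 0.126015 = 0.0113413
  w_C·p_C = 0.65 × 0.076284 = 0.0495846
  w_D·p_D = 0.18 × 0.0496289 = 0.0089332
Denominator: 0.010092 + 0.0113413 + 0.0495846 + 0.0089332 = 0.0799511
P(Species C | x) ≈ 0.620

0.620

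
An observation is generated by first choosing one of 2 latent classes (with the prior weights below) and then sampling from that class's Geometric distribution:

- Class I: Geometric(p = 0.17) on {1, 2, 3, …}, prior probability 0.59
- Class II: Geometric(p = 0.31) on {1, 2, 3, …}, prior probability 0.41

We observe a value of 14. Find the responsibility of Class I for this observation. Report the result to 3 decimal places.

The responsibility of component k is π_k f_k(x) divided by Σ_j π_j f_j(x).
Geometric probabilities:
  f_I = 0.17·(1−0.17)^13 = 0.17·0.0887187 = 0.0150822
  f_II = 0.31·(1−0.31)^13 = 0.31·0.00803597 = 0.00249115
Unnormalised posteriors:
  π_I·f_I = 0.59 × 0.0150822 = 0.00889849
  π_II·f_II = 0.41 × 0.00249115 = 0.00102137
Denominator: 0.00889849 + 0.00102137 = 0.00991986
P(Class I | the observation) ≈ 0.897

0.897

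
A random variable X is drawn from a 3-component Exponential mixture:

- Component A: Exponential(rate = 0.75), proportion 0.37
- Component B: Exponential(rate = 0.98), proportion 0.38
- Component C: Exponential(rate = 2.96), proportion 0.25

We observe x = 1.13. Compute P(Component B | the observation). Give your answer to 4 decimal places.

0.4590

P(component k | x) = π_k·f_k(x) / marginal(x), where marginal(x) = Σ_j π_j·f_j(x).
Exponential densities:
  f_A = 0.75·e^(−0.75·1.13) = 0.75·e^(−0.8475) = 0.321364
  f_B = 0.98·e^(−0.98·1.13) = 0.98·e^(−1.1074) = 0.323809
  f_C = 2.96·e^(−2.96·1.13) = 2.96·e^(−3.3448) = 0.104391
Weight by the priors:
  π_A·f_A = 0.37 × 0.321364 = 0.118905
  π_B·f_B = 0.38 × 0.323809 = 0.123047
  π_C·f_C = 0.25 × 0.104391 = 0.0260978
Normaliser: 0.118905 + 0.123047 + 0.0260978 = 0.26805
P(Component B | data) ≈ 0.4590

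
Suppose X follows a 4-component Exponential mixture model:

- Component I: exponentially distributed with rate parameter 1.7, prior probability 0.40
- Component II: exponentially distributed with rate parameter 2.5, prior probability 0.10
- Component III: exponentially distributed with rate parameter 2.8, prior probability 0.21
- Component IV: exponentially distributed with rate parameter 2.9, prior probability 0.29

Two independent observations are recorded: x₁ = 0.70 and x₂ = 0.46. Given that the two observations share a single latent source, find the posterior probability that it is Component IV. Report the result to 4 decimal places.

0.2456

By Bayes' theorem, P(k | x) = π_k f_k(x) / Σ_j π_j f_j(x).
Since both observations come from the same component, the likelihood for component k is f_k(x₁)·f_k(x₂).
  p_I = [1.7·e^(−1.7·0.70) = 1.7·e^(−1.1900) = 0.517176] × [0.777733] = 0.402225
  p_II = [2.5·e^(−2.5·0.70) = 2.5·e^(−1.7500) = 0.434435] × [0.791592] = 0.343895
  p_III = [2.8·e^(−2.8·0.70) = 2.8·e^(−1.9600) = 0.394404] × [0.772301] = 0.304598
  p_IV = [2.9·e^(−2.9·0.70) = 2.9·e^(−2.0300) = 0.380873] × [0.763922] = 0.290957
Prior × likelihood for each component:
  π_I·p_I = 0.40 × 0.402225 = 0.16089
  π_II·p_II = 0.10 × 0.343895 = 0.0343895
  π_III·p_III = 0.21 × 0.304598 = 0.0639657
  π_IV·p_IV = 0.29 × 0.290957 = 0.0843776
Normaliser: 0.16089 + 0.0343895 + 0.0639657 + 0.0843776 = 0.343623
P(Component IV | x₁,x₂) = 0.0843776 / 0.343623 ≈ 0.2456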